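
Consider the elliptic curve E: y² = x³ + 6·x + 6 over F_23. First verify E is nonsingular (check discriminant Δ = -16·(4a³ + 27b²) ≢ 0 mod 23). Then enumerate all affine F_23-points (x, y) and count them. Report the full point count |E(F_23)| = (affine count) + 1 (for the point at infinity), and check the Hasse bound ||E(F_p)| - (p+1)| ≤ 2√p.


Affine points = {(0, 11), (0, 12), (1, 6), (1, 17), (2, 7), (2, 16), (4, 5), (4, 18), (5, 0), (7, 0), (10, 10), (10, 13), (11, 0), (12, 9), (12, 14), (13, 2), (13, 21), (16, 9), (16, 14), (18, 9), (18, 14), (21, 3), (21, 20)}; affine count = 23; |E(F_23)| = 24.

Discriminant check: Δ ∝ 4a³ + 27b² = 4·6³ + 27·6² = 4·216 + 27·36 ≡ 19 (mod 23). Nonzero ⇒ E is nonsingular.
For each x ∈ F_23, compute rhs = x³ + 6·x + 6 mod 23, then count y ∈ F_23 with y² ≡ rhs.
  x = 0: rhs = 6, matching y values: 11, 12 (2 points).
  x = 1: rhs = 13, matching y values: 6, 17 (2 points).
  x = 2: rhs = 3, matching y values: 7, 16 (2 points).
  x = 3: rhs = 5, matching y values: none (0 points).
  x = 4: rhs = 2, matching y values: 5, 18 (2 points).
  x = 5: rhs = 0, matching y values: 0 (1 points).
  x = 6: rhs = 5, matching y values: none (0 points).
  x = 7: rhs = 0, matching y values: 0 (1 points).
  x = 8: rhs = 14, matching y values: none (0 points).
  x = 9: rhs = 7, matching y values: none (0 points).
  x = 10: rhs = 8, matching y values: 10, 13 (2 points).
  x = 11: rhs = 0, matching y values: 0 (1 points).
  x = 12: rhs = 12, matching y values: 9, 14 (2 points).
  x = 13: rhs = 4, matching y values: 2, 21 (2 points).
  x = 14: rhs = 5, matching y values: none (0 points).
  x = 15: rhs = 21, matching y values: none (0 points).
  x = 16: rhs = 12, matching y values: 9, 14 (2 points).
  x = 17: rhs = 7, matching y values: none (0 points).
  x = 18: rhs = 12, matching y values: 9, 14 (2 points).
  x = 19: rhs = 10, matching y values: none (0 points).
  x = 20: rhs = 7, matching y values: none (0 points).
  x = 21: rhs = 9, matching y values: 3, 20 (2 points).
  x = 22: rhs = 22, matching y values: none (0 points).
Total affine count: 23.
Full point count |E(F_23)| = 23 + 1 = 24.
Hasse bound: |24 − (23+1)| = |0| = 0 ≤ 2√23 ≈ 9.5917 ✓.


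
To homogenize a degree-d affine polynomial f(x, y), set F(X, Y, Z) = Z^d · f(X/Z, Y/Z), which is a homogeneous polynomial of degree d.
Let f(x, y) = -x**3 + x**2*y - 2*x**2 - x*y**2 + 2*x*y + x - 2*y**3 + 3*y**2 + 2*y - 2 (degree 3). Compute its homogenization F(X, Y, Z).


F(X, Y, Z) = -X**3 + X**2*Y - 2*X**2*Z - X*Y**2 + 2*X*Y*Z + X*Z**2 - 2*Y**3 + 3*Y**2*Z + 2*Y*Z**2 - 2*Z**3

deg(f) = 3.
Substitute x = X/Z, y = Y/Z into f, then multiply by Z^3.
  monomial -1·x^3·y^0 ↦ -1·X^3·Y^0·Z^0.
  monomial 1·x^2·y^1 ↦ 1·X^2·Y^1·Z^0.
  monomial -2·x^2·y^0 ↦ -2·X^2·Y^0·Z^1.
  monomial -1·x^1·y^2 ↦ -1·X^1·Y^2·Z^0.
  monomial 2·x^1·y^1 ↦ 2·X^1·Y^1·Z^1.
  monomial 1·x^1·y^0 ↦ 1·X^1·Y^0·Z^2.
  monomial -2·x^0·y^3 ↦ -2·X^0·Y^3·Z^0.
  monomial 3·x^0·y^2 ↦ 3·X^0·Y^2·Z^1.
  monomial 2·x^0·y^1 ↦ 2·X^0·Y^1·Z^2.
  monomial -2·x^0·y^0 ↦ -2·X^0·Y^0·Z^3.
Collecting: F(X, Y, Z) = -X**3 + X**2*Y - 2*X**2*Z - X*Y**2 + 2*X*Y*Z + X*Z**2 - 2*Y**3 + 3*Y**2*Z + 2*Y*Z**2 - 2*Z**3.


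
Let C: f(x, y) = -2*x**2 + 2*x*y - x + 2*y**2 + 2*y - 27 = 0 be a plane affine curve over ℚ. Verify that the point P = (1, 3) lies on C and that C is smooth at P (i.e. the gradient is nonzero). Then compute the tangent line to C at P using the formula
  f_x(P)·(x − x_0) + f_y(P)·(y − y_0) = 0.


Tangent line at P: x + 16*y - 49 = 0.

Step 1: f(1, 3) = 0, so P lies on C.
Step 2: partial derivatives
  f_x(x, y) = -4*x + 2*y - 1, f_y(x, y) = 2*x + 4*y + 2.
  f_x(P) = 1, f_y(P) = 16 (gradient nonzero, so P is smooth).
Step 3: tangent line at P: 1·(x − 1) + 16·(y − 3) = 0.
Expanding: x + 16*y - 49 = 0.


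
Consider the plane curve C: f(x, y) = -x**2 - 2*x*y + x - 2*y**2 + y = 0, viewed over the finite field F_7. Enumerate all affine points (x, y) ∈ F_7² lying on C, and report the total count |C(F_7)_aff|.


Affine F_7-points: {(0, 0), (0, 4), (1, 0), (1, 3), (2, 1), (4, 1), (4, 6), (6, 6)}; count = 8.

For each of the 49 pairs (x, y) ∈ F_7², evaluate f(x, y) mod 7. Record the zeros.
  x = 0: [0↦0, 1↦6, 2↦1, 3↦6, 4↦0, 5↦4, 6↦4]  zeros at y ∈ {0, 4}
  x = 1: [0↦0, 1↦4, 2↦4, 3↦0, 4↦6, 5↦1, 6↦6]  zeros at y ∈ {0, 3}
  x = 2: [0↦5, 1↦0, 2↦5, 3↦6, 4↦3, 5↦3, 6↦6]  zeros at y ∈ {1}
  x = 3: [0↦1, 1↦1, 2↦4, 3↦3, 4↦5, 5↦3, 6↦4]  zeros at y ∈ ∅
  x = 4: [0↦2, 1↦0, 2↦1, 3↦5, 4↦5, 5↦1, 6↦0]  zeros at y ∈ {1, 6}
  x = 5: [0↦1, 1↦4, 2↦3, 3↦5, 4↦3, 5↦4, 6↦1]  zeros at y ∈ ∅
  x = 6: [0↦5, 1↦6, 2↦3, 3↦3, 4↦6, 5↦5, 6↦0]  zeros at y ∈ {6}
Collecting zeros: affine points = {(0, 0), (0, 4), (1, 0), (1, 3), (2, 1), (4, 1), (4, 6), (6, 6)}.
Total count |C(F_7)_aff| = 8.


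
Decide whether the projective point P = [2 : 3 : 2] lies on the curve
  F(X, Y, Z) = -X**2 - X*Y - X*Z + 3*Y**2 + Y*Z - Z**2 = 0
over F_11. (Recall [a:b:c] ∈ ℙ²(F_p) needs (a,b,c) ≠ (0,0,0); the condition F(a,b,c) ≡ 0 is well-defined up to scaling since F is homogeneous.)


F(2,3,2) ≡ 4 (mod 11); P is NOT on the curve.

Evaluate F(2, 3, 2) term-by-term (mod 11).
  -X**2 ↦ -1·4·1·1 = -4
  -X*Y ↦ -1·2·3·1 = -6
  -X*Z ↦ -1·2·1·2 = -4
  3*Y**2 ↦ 3·1·9·1 = 27
  Y*Z ↦ 1·1·3·2 = 6
  -Z**2 ↦ -1·1·1·4 = -4
Sum: F(2, 3, 2) = (-4) + (-6) + (-4) + (27) + (6) + (-4) = 15.
Reducing mod 11: 15 ≡ 4 (mod 11).
Since F(a, b, c) ≡ 4 ≠ 0 (mod 11), P does NOT lie on the curve.


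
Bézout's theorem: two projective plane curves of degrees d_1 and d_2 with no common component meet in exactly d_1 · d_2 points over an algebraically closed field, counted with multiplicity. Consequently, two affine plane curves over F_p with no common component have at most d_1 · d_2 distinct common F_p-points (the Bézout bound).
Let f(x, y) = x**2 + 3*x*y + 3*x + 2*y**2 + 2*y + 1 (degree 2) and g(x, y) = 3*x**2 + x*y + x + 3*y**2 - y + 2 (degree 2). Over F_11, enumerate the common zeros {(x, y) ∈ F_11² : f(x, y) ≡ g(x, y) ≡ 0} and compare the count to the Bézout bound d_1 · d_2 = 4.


Common zeros: {(5, 3)}; count = 1; Bézout bound = 4.

deg(f) = 2, deg(g) = 2, so Bézout bound = 4.
Scan x ∈ F_11. For each x, list the y ∈ F_11 with f(x, y) ≡ 0 and those with g(x, y) ≡ 0 (mod 11); the common zeros in that column are the intersection.
  x = 0: f ≡ 0 at y ∈ ∅; g ≡ 0 at y ∈ ∅; common: ∅.
  x = 1: f ≡ 0 at y ∈ ∅; g ≡ 0 at y ∈ {3, 8}; common: ∅.
  x = 2: f ≡ 0 at y ∈ {0, 7}; g ≡ 0 at y ∈ ∅; common: ∅.
  x = 3: f ≡ 0 at y ∈ ∅; g ≡ 0 at y ∈ {4, 10}; common: ∅.
  x = 4: f ≡ 0 at y ∈ ∅; g ≡ 0 at y ∈ ∅; common: ∅.
  x = 5: f ≡ 0 at y ∈ {3, 5}; g ≡ 0 at y ∈ {3}; common: {3}.
  x = 6: f ≡ 0 at y ∈ {0, 1}; g ≡ 0 at y ∈ ∅; common: ∅.
  x = 7: f ≡ 0 at y ∈ {7, 9}; g ≡ 0 at y ∈ {1, 8}; common: ∅.
  x = 8: f ≡ 0 at y ∈ ∅; g ≡ 0 at y ∈ {6, 10}; common: ∅.
  x = 9: f ≡ 0 at y ∈ ∅; g ≡ 0 at y ∈ ∅; common: ∅.
  x = 10: f ≡ 0 at y ∈ {1, 5}; g ≡ 0 at y ∈ {4}; common: ∅.
Collecting: common zeros = {(5, 3)}, so the count is 1.
Comparison with the Bézout bound: 1 ≤ 4 = deg(f)·deg(g), as expected for curves with no common component (the affine F_11-count falls short of the bound because intersections may lie at infinity, over extension fields, or carry multiplicity).


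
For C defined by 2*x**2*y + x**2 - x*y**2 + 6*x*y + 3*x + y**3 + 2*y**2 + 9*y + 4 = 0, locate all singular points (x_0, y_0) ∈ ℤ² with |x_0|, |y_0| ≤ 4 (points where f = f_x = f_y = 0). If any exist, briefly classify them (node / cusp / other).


Singular points: {(-2, -1)}; classification: node.

Compute partial derivatives:
  f_x = 4*x*y + 2*x - y**2 + 6*y + 3.
  f_y = 2*x**2 - 2*x*y + 6*x + 3*y**2 + 4*y + 9.
Scan x_0 ∈ {−4, ..., 4}. For each x_0, f_y(x_0, y) is a polynomial in y; find its integer roots y ∈ {−4, ..., 4}, then test f_x and f at those candidates.
  x = -4: f_y(-4, y) = 3*y**2 + 12*y + 17; no integer root y with |y| ≤ 4.
  x = -3: f_y(-3, y) = 3*y**2 + 10*y + 9; no integer root y with |y| ≤ 4.
  x = -2: f_y(-2, y) = 3*y**2 + 8*y + 5; vanishes at y ∈ {-1}. (-2, -1): f_x = 0, f = 0 — SINGULAR.
  x = -1: f_y(-1, y) = 3*y**2 + 6*y + 5; no integer root y with |y| ≤ 4.
  x = 0: f_y(0, y) = 3*y**2 + 4*y + 9; no integer root y with |y| ≤ 4.
  x = 1: f_y(1, y) = 3*y**2 + 2*y + 17; no integer root y with |y| ≤ 4.
  x = 2: f_y(2, y) = 3*y**2 + 29; no integer root y with |y| ≤ 4.
  x = 3: f_y(3, y) = 3*y**2 - 2*y + 45; no integer root y with |y| ≤ 4.
  x = 4: f_y(4, y) = 3*y**2 - 4*y + 65; no integer root y with |y| ≤ 4.
Only singular point on the grid: (-2, -1).
Classify: substitute x = -2 + u, y = -1 + v and expand: f = 2*u**2*v - u**2 - u*v**2 + v**3 + v**2.
No constant or linear terms (consistent with a singular point). Quadratic part: -u**2 + v**2. Cubic part: 2*u**2*v - u*v**2 + v**3.
The quadratic part v**2 - u**2 = (v − u)(v + u) splits into two distinct linear factors, so there are two distinct tangent lines y − -1 = ±(x − -2) — this is a node (ordinary double point).
Classification: node.


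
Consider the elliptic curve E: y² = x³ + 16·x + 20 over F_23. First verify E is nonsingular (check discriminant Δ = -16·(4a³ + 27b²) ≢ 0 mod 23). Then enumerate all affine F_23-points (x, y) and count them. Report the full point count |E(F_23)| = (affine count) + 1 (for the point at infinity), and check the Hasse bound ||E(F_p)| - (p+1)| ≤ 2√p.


Affine points = {(3, 7), (3, 16), (5, 8), (5, 15), (8, 4), (8, 19), (11, 3), (11, 20), (12, 10), (12, 13), (15, 1), (15, 22), (16, 5), (16, 18), (21, 7), (21, 16), (22, 7), (22, 16)}; affine count = 18; |E(F_23)| = 19.

Discriminant check: Δ ∝ 4a³ + 27b² = 4·16³ + 27·20² = 4·4096 + 27·400 ≡ 21 (mod 23). Nonzero ⇒ E is nonsingular.
For each x ∈ F_23, compute rhs = x³ + 16·x + 20 mod 23, then count y ∈ F_23 with y² ≡ rhs.
  x = 0: rhs = 20, matching y values: none (0 points).
  x = 1: rhs = 14, matching y values: none (0 points).
  x = 2: rhs = 14, matching y values: none (0 points).
  x = 3: rhs = 3, matching y values: 7, 16 (2 points).
  x = 4: rhs = 10, matching y values: none (0 points).
  x = 5: rhs = 18, matching y values: 8, 15 (2 points).
  x = 6: rhs = 10, matching y values: none (0 points).
  x = 7: rhs = 15, matching y values: none (0 points).
  x = 8: rhs = 16, matching y values: 4, 19 (2 points).
  x = 9: rhs = 19, matching y values: none (0 points).
  x = 10: rhs = 7, matching y values: none (0 points).
  x = 11: rhs = 9, matching y values: 3, 20 (2 points).
  x = 12: rhs = 8, matching y values: 10, 13 (2 points).
  x = 13: rhs = 10, matching y values: none (0 points).
  x = 14: rhs = 21, matching y values: none (0 points).
  x = 15: rhs = 1, matching y values: 1, 22 (2 points).
  x = 16: rhs = 2, matching y values: 5, 18 (2 points).
  x = 17: rhs = 7, matching y values: none (0 points).
  x = 18: rhs = 22, matching y values: none (0 points).
  x = 19: rhs = 7, matching y values: none (0 points).
  x = 20: rhs = 14, matching y values: none (0 points).
  x = 21: rhs = 3, matching y values: 7, 16 (2 points).
  x = 22: rhs = 3, matching y values: 7, 16 (2 points).
Total affine count: 18.
Full point count |E(F_23)| = 18 + 1 = 19.
Hasse bound: |19 − (23+1)| = |-5| = 5 ≤ 2√23 ≈ 9.5917 ✓.


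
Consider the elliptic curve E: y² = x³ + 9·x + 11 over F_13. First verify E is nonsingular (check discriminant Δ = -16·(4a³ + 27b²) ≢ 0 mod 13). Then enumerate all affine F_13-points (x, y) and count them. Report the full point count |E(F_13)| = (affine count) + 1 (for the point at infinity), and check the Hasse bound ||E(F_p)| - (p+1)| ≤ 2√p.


Affine points = {(3, 0), (5, 5), (5, 8), (7, 1), (7, 12), (8, 6), (8, 7), (10, 3), (10, 10), (12, 1), (12, 12)}; affine count = 11; |E(F_13)| = 12.

Discriminant check: Δ ∝ 4a³ + 27b² = 4·9³ + 27·11² = 4·729 + 27·121 ≡ 8 (mod 13). Nonzero ⇒ E is nonsingular.
For each x ∈ F_13, compute rhs = x³ + 9·x + 11 mod 13, then count y ∈ F_13 with y² ≡ rhs.
  x = 0: rhs = 11, matching y values: none (0 points).
  x = 1: rhs = 8, matching y values: none (0 points).
  x = 2: rhs = 11, matching y values: none (0 points).
  x = 3: rhs = 0, matching y values: 0 (1 points).
  x = 4: rhs = 7, matching y values: none (0 points).
  x = 5: rhs = 12, matching y values: 5, 8 (2 points).
  x = 6: rhs = 8, matching y values: none (0 points).
  x = 7: rhs = 1, matching y values: 1, 12 (2 points).
  x = 8: rhs = 10, matching y values: 6, 7 (2 points).
  x = 9: rhs = 2, matching y values: none (0 points).
  x = 10: rhs = 9, matching y values: 3, 10 (2 points).
  x = 11: rhs = 11, matching y values: none (0 points).
  x = 12: rhs = 1, matching y values: 1, 12 (2 points).
Total affine count: 11.
Full point count |E(F_13)| = 11 + 1 = 12.
Hasse bound: |12 − (13+1)| = |-2| = 2 ≤ 2√13 ≈ 7.2111 ✓.


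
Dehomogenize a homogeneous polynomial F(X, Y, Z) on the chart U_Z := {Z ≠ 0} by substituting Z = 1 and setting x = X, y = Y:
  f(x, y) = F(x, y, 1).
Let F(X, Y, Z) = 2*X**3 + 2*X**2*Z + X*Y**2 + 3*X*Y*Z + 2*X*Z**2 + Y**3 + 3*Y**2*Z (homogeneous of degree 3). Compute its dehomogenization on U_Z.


f(x, y) = 2*x**3 + 2*x**2 + x*y**2 + 3*x*y + 2*x + y**3 + 3*y**2

On U_Z we set Z = 1. Each monomial c·X^i·Y^j·Z^k in F becomes c·x^i·y^j·1^k = c·x^i·y^j.
Substituting Z = 1: F(X, Y, 1) = 2*x**3 + 2*x**2 + x*y**2 + 3*x*y + 2*x + y**3 + 3*y**2.
Note: deg(f) ≤ deg(F) = 3; strict inequality happens when F is divisible by Z (lost terms).


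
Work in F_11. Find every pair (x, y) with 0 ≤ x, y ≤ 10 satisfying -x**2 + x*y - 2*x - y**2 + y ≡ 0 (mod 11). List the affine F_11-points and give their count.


Affine F_11-points: {(0, 0), (0, 1), (1, 4), (1, 9), (3, 2), (6, 9), (8, 2), (8, 7), (9, 0), (9, 10), (10, 1), (10, 10)}; count = 12.

For each of the 121 pairs (x, y) ∈ F_11², evaluate f(x, y) mod 11. Record the zeros.
  x = 0: [0↦0, 1↦0, 2↦9, 3↦5, 4↦10, 5↦2, 6↦3, 7↦2, 8↦10, 9↦5, 10↦9]  zeros at y ∈ {0, 1}
  x = 1: [0↦8, 1↦9, 2↦8, 3↦5, 4↦0, 5↦4, 6↦6, 7↦6, 8↦4, 9↦0, 10↦5]  zeros at y ∈ {4, 9}
  x = 2: [0↦3, 1↦5, 2↦5, 3↦3, 4↦10, 5↦4, 6↦7, 7↦8, 8↦7, 9↦4, 10↦10]  zeros at y ∈ ∅
  x = 3: [0↦7, 1↦10, 2↦0, 3↦10, 4↦7, 5↦2, 6↦6, 7↦8, 8↦8, 9↦6, 10↦2]  zeros at y ∈ {2}
  x = 4: [0↦9, 1↦2, 2↦4, 3↦4, 4↦2, 5↦9, 6↦3, 7↦6, 8↦7, 9↦6, 10↦3]  zeros at y ∈ ∅
  x = 5: [0↦9, 1↦3, 2↦6, 3↦7, 4↦6, 5↦3, 6↦9, 7↦2, 8↦4, 9↦4, 10↦2]  zeros at y ∈ ∅
  x = 6: [0↦7, 1↦2, 2↦6, 3↦8, 4↦8, 5↦6, 6↦2, 7↦7, 8↦10, 9↦0, 10↦10]  zeros at y ∈ {9}
  x = 7: [0↦3, 1↦10, 2↦4, 3↦7, 4↦8, 5↦7, 6↦4, 7↦10, 8↦3, 9↦5, 10↦5]  zeros at y ∈ ∅
  x = 8: [0↦8, 1↦5, 2↦0, 3↦4, 4↦6, 5↦6, 6↦4, 7↦0, 8↦5, 9↦8, 10↦9]  zeros at y ∈ {2, 7}
  x = 9: [0↦0, 1↦9, 2↦5, 3↦10, 4↦2, 5↦3, 6↦2, 7↦10, 8↦5, 9↦9, 10↦0]  zeros at y ∈ {0, 10}
  x = 10: [0↦1, 1↦0, 2↦8, 3↦3, 4↦7, 5↦9, 6↦9, 7↦7, 8↦3, 9↦8, 10↦0]  zeros at y ∈ {1, 10}
Collecting zeros: affine points = {(0, 0), (0, 1), (1, 4), (1, 9), (3, 2), (6, 9), (8, 2), (8, 7), (9, 0), (9, 10), (10, 1), (10, 10)}.
Total count |C(F_11)_aff| = 12.


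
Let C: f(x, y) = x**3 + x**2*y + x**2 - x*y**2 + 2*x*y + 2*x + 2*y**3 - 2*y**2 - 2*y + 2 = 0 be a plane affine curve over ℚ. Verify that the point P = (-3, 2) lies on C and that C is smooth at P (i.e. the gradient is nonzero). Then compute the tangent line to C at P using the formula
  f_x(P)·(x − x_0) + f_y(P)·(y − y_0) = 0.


Tangent line at P: 11*x + 29*y - 25 = 0.

Step 1: f(-3, 2) = 0, so P lies on C.
Step 2: partial derivatives
  f_x(x, y) = 3*x**2 + 2*x*y + 2*x - y**2 + 2*y + 2, f_y(x, y) = x**2 - 2*x*y + 2*x + 6*y**2 - 4*y - 2.
  f_x(P) = 11, f_y(P) = 29 (gradient nonzero, so P is smooth).
Step 3: tangent line at P: 11·(x − -3) + 29·(y − 2) = 0.
Expanding: 11*x + 29*y - 25 = 0.


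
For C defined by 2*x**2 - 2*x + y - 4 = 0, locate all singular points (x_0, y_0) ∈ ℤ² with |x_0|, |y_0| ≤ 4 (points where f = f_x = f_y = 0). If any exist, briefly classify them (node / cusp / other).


No singular points in the scanned grid; C is smooth there.

Compute partial derivatives:
  f_x = 4*x - 2.
  f_y = 1.
f_y = 1 is a nonzero constant, so f_y never vanishes: no point (x, y) can satisfy f = f_x = f_y = 0. In particular no (x, y) ∈ {−4, ..., 4}² is singular; the curve is smooth.


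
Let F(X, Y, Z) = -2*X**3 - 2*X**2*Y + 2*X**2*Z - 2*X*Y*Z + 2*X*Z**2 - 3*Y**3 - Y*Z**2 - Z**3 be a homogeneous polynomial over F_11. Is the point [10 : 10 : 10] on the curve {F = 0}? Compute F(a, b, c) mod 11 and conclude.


F(10,10,10) ≡ 7 (mod 11); P is NOT on the curve.

Evaluate F(10, 10, 10) term-by-term (mod 11).
  -2*X**3 ↦ -2·1000·1·1 = -2000
  -2*X**2*Y ↦ -2·100·10·1 = -2000
  2*X**2*Z ↦ 2·100·1·10 = 2000
  -2*X*Y*Z ↦ -2·10·10·10 = -2000
  2*X*Z**2 ↦ 2·10·1·100 = 2000
  -3*Y**3 ↦ -3·1·1000·1 = -3000
  -Y*Z**2 ↦ -1·1·10·100 = -1000
  -Z**3 ↦ -1·1·1·1000 = -1000
Sum: F(10, 10, 10) = (-2000) + (-2000) + (2000) + (-2000) + (2000) + (-3000) + (-1000) + (-1000) = -7000.
Reducing mod 11: -7000 ≡ 7 (mod 11).
Since F(a, b, c) ≡ 7 ≠ 0 (mod 11), P does NOT lie on the curve.


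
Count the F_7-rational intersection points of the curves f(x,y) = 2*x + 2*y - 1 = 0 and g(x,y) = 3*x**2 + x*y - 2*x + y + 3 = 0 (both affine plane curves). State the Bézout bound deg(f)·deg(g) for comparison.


Common zeros: {(0, 4), (3, 1)}; count = 2; Bézout bound = 2.

deg(f) = 1, deg(g) = 2, so Bézout bound = 2.
Scan x ∈ F_7. For each x, list the y ∈ F_7 with f(x, y) ≡ 0 and those with g(x, y) ≡ 0 (mod 7); the common zeros in that column are the intersection.
  x = 0: f ≡ 0 at y ∈ {4}; g ≡ 0 at y ∈ {4}; common: {4}.
  x = 1: f ≡ 0 at y ∈ {3}; g ≡ 0 at y ∈ {5}; common: ∅.
  x = 2: f ≡ 0 at y ∈ {2}; g ≡ 0 at y ∈ {1}; common: ∅.
  x = 3: f ≡ 0 at y ∈ {1}; g ≡ 0 at y ∈ {1}; common: {1}.
  x = 4: f ≡ 0 at y ∈ {0}; g ≡ 0 at y ∈ {4}; common: ∅.
  x = 5: f ≡ 0 at y ∈ {6}; g ≡ 0 at y ∈ {5}; common: ∅.
  x = 6: f ≡ 0 at y ∈ {5}; g ≡ 0 at y ∈ ∅; common: ∅.
Collecting: common zeros = {(0, 4), (3, 1)}, so the count is 2.
Comparison with the Bézout bound: 2 ≤ 2 = deg(f)·deg(g), as expected for curves with no common component (the bound is attained).


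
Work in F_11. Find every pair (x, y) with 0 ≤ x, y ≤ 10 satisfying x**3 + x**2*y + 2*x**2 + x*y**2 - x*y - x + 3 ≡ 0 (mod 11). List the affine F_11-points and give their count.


Affine F_11-points: {(2, 5), (5, 1), (5, 6), (6, 3), (7, 8), (8, 7), (8, 8)}; count = 7.

For each of the 121 pairs (x, y) ∈ F_11², evaluate f(x, y) mod 11. Record the zeros.
  x = 0: [0↦3, 1↦3, 2↦3, 3↦3, 4↦3, 5↦3, 6↦3, 7↦3, 8↦3, 9↦3, 10↦3]  zeros at y ∈ ∅
  x = 1: [0↦5, 1↦6, 2↦9, 3↦3, 4↦10, 5↦8, 6↦8, 7↦10, 8↦3, 9↦9, 10↦6]  zeros at y ∈ ∅
  x = 2: [0↦6, 1↦10, 2↦7, 3↦8, 4↦2, 5↦0, 6↦2, 7↦8, 8↦7, 9↦10, 10↦6]  zeros at y ∈ {5}
  x = 3: [0↦1, 1↦10, 2↦3, 3↦2, 4↦7, 5↦7, 6↦2, 7↦3, 8↦10, 9↦1, 10↦9]  zeros at y ∈ ∅
  x = 4: [0↦7, 1↦1, 2↦3, 3↦2, 4↦9, 5↦2, 6↦3, 7↦1, 8↦7, 9↦10, 10↦10]  zeros at y ∈ ∅
  x = 5: [0↦8, 1↦0, 2↦2, 3↦3, 4↦3, 5↦2, 6↦0, 7↦8, 8↦4, 9↦10, 10↦4]  zeros at y ∈ {1, 6}
  x = 6: [0↦10, 1↦2, 2↦6, 3↦0, 4↦6, 5↦2, 6↦10, 7↦8, 8↦7, 9↦7, 10↦8]  zeros at y ∈ {3}
  x = 7: [0↦8, 1↦2, 2↦10, 3↦10, 4↦2, 5↦8, 6↦6, 7↦7, 8↦0, 9↦7, 10↦6]  zeros at y ∈ {8}
  x = 8: [0↦8, 1↦6, 2↦9, 3↦6, 4↦8, 5↦4, 6↦5, 7↦0, 8↦0, 9↦5, 10↦4]  zeros at y ∈ {7, 8}
  x = 9: [0↦5, 1↦9, 2↦9, 3↦5, 4↦8, 5↦7, 6↦2, 7↦4, 8↦2, 9↦7, 10↦8]  zeros at y ∈ ∅
  x = 10: [0↦5, 1↦6, 2↦5, 3↦2, 4↦8, 5↦1, 6↦3, 7↦3, 8↦1, 9↦8, 10↦2]  zeros at y ∈ ∅
Collecting zeros: affine points = {(2, 5), (5, 1), (5, 6), (6, 3), (7, 8), (8, 7), (8, 8)}.
Total count |C(F_11)_aff| = 7.


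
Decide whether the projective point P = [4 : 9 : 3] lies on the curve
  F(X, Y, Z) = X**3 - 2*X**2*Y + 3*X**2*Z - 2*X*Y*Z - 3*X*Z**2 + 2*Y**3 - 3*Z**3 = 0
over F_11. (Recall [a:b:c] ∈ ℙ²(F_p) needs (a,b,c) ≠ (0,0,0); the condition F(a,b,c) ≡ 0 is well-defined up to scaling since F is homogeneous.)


F(4,9,3) ≡ 5 (mod 11); P is NOT on the curve.

Evaluate F(4, 9, 3) term-by-term (mod 11).
  X**3 ↦ 1·64·1·1 = 64
  -2*X**2*Y ↦ -2·16·9·1 = -288
  3*X**2*Z ↦ 3·16·1·3 = 144
  -2*X*Y*Z ↦ -2·4·9·3 = -216
  -3*X*Z**2 ↦ -3·4·1·9 = -108
  2*Y**3 ↦ 2·1·729·1 = 1458
  -3*Z**3 ↦ -3·1·1·27 = -81
Sum: F(4, 9, 3) = (64) + (-288) + (144) + (-216) + (-108) + (1458) + (-81) = 973.
Reducing mod 11: 973 ≡ 5 (mod 11).
Since F(a, b, c) ≡ 5 ≠ 0 (mod 11), P does NOT lie on the curve.


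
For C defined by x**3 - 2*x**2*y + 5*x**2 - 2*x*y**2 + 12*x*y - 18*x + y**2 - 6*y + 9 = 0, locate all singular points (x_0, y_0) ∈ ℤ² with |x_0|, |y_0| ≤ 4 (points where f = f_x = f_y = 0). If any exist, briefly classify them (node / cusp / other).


Singular points: {(0, 3)}; classification: node.

Compute partial derivatives:
  f_x = 3*x**2 - 4*x*y + 10*x - 2*y**2 + 12*y - 18.
  f_y = -2*x**2 - 4*x*y + 12*x + 2*y - 6.
Scan x_0 ∈ {−4, ..., 4}. For each x_0, f_y(x_0, y) is a polynomial in y; find its integer roots y ∈ {−4, ..., 4}, then test f_x and f at those candidates.
  x = -4: f_y(-4, y) = 18*y - 86; no integer root y with |y| ≤ 4.
  x = -3: f_y(-3, y) = 14*y - 60; no integer root y with |y| ≤ 4.
  x = -2: f_y(-2, y) = 10*y - 38; no integer root y with |y| ≤ 4.
  x = -1: f_y(-1, y) = 6*y - 20; no integer root y with |y| ≤ 4.
  x = 0: f_y(0, y) = 2*y - 6; vanishes at y ∈ {3}. (0, 3): f_x = 0, f = 0 — SINGULAR.
  x = 1: f_y(1, y) = 4 - 2*y; vanishes at y ∈ {2}. (1, 2): f_x = 3 ≠ 0.
  x = 2: f_y(2, y) = 10 - 6*y; no integer root y with |y| ≤ 4.
  x = 3: f_y(3, y) = 12 - 10*y; no integer root y with |y| ≤ 4.
  x = 4: f_y(4, y) = 10 - 14*y; no integer root y with |y| ≤ 4.
Only singular point on the grid: (0, 3).
Classify: substitute x = 0 + u, y = 3 + v and expand: f = u**3 - 2*u**2*v - u**2 - 2*u*v**2 + v**2.
No constant or linear terms (consistent with a singular point). Quadratic part: -u**2 + v**2. Cubic part: u**3 - 2*u**2*v - 2*u*v**2.
The quadratic part v**2 - u**2 = (v − u)(v + u) splits into two distinct linear factors, so there are two distinct tangent lines y − 3 = ±(x − 0) — this is a node (ordinary double point).
Classification: node.


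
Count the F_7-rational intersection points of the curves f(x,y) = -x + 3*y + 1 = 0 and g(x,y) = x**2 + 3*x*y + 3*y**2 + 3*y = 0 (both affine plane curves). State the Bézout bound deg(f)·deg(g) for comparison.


Common zeros: {(6, 4)}; count = 1; Bézout bound = 2.

deg(f) = 1, deg(g) = 2, so Bézout bound = 2.
Scan x ∈ F_7. For each x, list the y ∈ F_7 with f(x, y) ≡ 0 and those with g(x, y) ≡ 0 (mod 7); the common zeros in that column are the intersection.
  x = 0: f ≡ 0 at y ∈ {2}; g ≡ 0 at y ∈ {0, 6}; common: ∅.
  x = 1: f ≡ 0 at y ∈ {0}; g ≡ 0 at y ∈ ∅; common: ∅.
  x = 2: f ≡ 0 at y ∈ {5}; g ≡ 0 at y ∈ ∅; common: ∅.
  x = 3: f ≡ 0 at y ∈ {3}; g ≡ 0 at y ∈ {4, 6}; common: ∅.
  x = 4: f ≡ 0 at y ∈ {1}; g ≡ 0 at y ∈ ∅; common: ∅.
  x = 5: f ≡ 0 at y ∈ {6}; g ≡ 0 at y ∈ ∅; common: ∅.
  x = 6: f ≡ 0 at y ∈ {4}; g ≡ 0 at y ∈ {3, 4}; common: {4}.
Collecting: common zeros = {(6, 4)}, so the count is 1.
Comparison with the Bézout bound: 1 ≤ 2 = deg(f)·deg(g), as expected for curves with no common component (the affine F_7-count falls short of the bound because intersections may lie at infinity, over extension fields, or carry multiplicity).


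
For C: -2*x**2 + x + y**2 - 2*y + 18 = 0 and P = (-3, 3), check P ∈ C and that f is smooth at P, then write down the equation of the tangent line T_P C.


Tangent line at P: 13*x + 4*y + 27 = 0.

Step 1: f(-3, 3) = 0, so P lies on C.
Step 2: partial derivatives
  f_x(x, y) = 1 - 4*x, f_y(x, y) = 2*y - 2.
  f_x(P) = 13, f_y(P) = 4 (gradient nonzero, so P is smooth).
Step 3: tangent line at P: 13·(x − -3) + 4·(y − 3) = 0.
Expanding: 13*x + 4*y + 27 = 0.


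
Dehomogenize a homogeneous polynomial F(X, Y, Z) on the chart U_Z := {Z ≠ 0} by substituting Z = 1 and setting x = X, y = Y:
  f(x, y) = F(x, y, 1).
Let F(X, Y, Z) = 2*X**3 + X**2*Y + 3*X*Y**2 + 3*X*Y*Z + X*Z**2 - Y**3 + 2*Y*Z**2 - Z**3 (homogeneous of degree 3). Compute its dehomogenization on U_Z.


f(x, y) = 2*x**3 + x**2*y + 3*x*y**2 + 3*x*y + x - y**3 + 2*y - 1

On U_Z we set Z = 1. Each monomial c·X^i·Y^j·Z^k in F becomes c·x^i·y^j·1^k = c·x^i·y^j.
Substituting Z = 1: F(X, Y, 1) = 2*x**3 + x**2*y + 3*x*y**2 + 3*x*y + x - y**3 + 2*y - 1.
Note: deg(f) ≤ deg(F) = 3; strict inequality happens when F is divisible by Z (lost terms).


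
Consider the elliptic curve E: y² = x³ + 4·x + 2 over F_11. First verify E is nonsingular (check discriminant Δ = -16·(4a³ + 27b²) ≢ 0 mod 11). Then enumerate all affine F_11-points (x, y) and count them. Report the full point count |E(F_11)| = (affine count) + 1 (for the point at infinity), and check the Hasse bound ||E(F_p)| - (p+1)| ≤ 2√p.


Affine points = {(4, 4), (4, 7), (5, 2), (5, 9), (6, 0)}; affine count = 5; |E(F_11)| = 6.

Discriminant check: Δ ∝ 4a³ + 27b² = 4·4³ + 27·2² = 4·64 + 27·4 ≡ 1 (mod 11). Nonzero ⇒ E is nonsingular.
For each x ∈ F_11, compute rhs = x³ + 4·x + 2 mod 11, then count y ∈ F_11 with y² ≡ rhs.
  x = 0: rhs = 2, matching y values: none (0 points).
  x = 1: rhs = 7, matching y values: none (0 points).
  x = 2: rhs = 7, matching y values: none (0 points).
  x = 3: rhs = 8, matching y values: none (0 points).
  x = 4: rhs = 5, matching y values: 4, 7 (2 points).
  x = 5: rhs = 4, matching y values: 2, 9 (2 points).
  x = 6: rhs = 0, matching y values: 0 (1 points).
  x = 7: rhs = 10, matching y values: none (0 points).
  x = 8: rhs = 7, matching y values: none (0 points).
  x = 9: rhs = 8, matching y values: none (0 points).
  x = 10: rhs = 8, matching y values: none (0 points).
Total affine count: 5.
Full point count |E(F_11)| = 5 + 1 = 6.
Hasse bound: |6 − (11+1)| = |-6| = 6 ≤ 2√11 ≈ 6.6332 ✓.


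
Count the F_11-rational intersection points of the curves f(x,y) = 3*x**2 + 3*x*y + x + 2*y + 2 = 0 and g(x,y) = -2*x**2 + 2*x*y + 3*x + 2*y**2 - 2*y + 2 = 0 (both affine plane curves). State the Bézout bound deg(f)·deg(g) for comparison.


Common zeros: ∅; count = 0; Bézout bound = 4.

deg(f) = 2, deg(g) = 2, so Bézout bound = 4.
Scan x ∈ F_11. For each x, list the y ∈ F_11 with f(x, y) ≡ 0 and those with g(x, y) ≡ 0 (mod 11); the common zeros in that column are the intersection.
  x = 0: f ≡ 0 at y ∈ {10}; g ≡ 0 at y ∈ ∅; common: ∅.
  x = 1: f ≡ 0 at y ∈ {1}; g ≡ 0 at y ∈ {2, 9}; common: ∅.
  x = 2: f ≡ 0 at y ∈ {9}; g ≡ 0 at y ∈ {0, 10}; common: ∅.
  x = 3: f ≡ 0 at y ∈ ∅; g ≡ 0 at y ∈ ∅; common: ∅.
  x = 4: f ≡ 0 at y ∈ {4}; g ≡ 0 at y ∈ {9, 10}; common: ∅.
  x = 5: f ≡ 0 at y ∈ {1}; g ≡ 0 at y ∈ {0, 7}; common: ∅.
  x = 6: f ≡ 0 at y ∈ {3}; g ≡ 0 at y ∈ ∅; common: ∅.
  x = 7: f ≡ 0 at y ∈ {9}; g ≡ 0 at y ∈ ∅; common: ∅.
  x = 8: f ≡ 0 at y ∈ {10}; g ≡ 0 at y ∈ {2}; common: ∅.
  x = 9: f ≡ 0 at y ∈ {3}; g ≡ 0 at y ∈ {7}; common: ∅.
  x = 10: f ≡ 0 at y ∈ {4}; g ≡ 0 at y ∈ ∅; common: ∅.
Collecting: common zeros = ∅, so the count is 0.
Comparison with the Bézout bound: 0 ≤ 4 = deg(f)·deg(g), as expected for curves with no common component (the affine F_11-count falls short of the bound because intersections may lie at infinity, over extension fields, or carry multiplicity).


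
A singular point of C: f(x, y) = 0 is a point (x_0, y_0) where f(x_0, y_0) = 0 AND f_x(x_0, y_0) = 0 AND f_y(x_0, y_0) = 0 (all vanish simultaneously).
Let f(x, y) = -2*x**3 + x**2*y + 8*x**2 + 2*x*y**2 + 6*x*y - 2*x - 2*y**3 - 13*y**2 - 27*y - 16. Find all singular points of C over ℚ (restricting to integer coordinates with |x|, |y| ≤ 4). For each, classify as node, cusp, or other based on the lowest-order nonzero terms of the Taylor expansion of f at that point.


Singular points: {(1, -2)}; classification: cusp.

Compute partial derivatives:
  f_x = -6*x**2 + 2*x*y + 16*x + 2*y**2 + 6*y - 2.
  f_y = x**2 + 4*x*y + 6*x - 6*y**2 - 26*y - 27.
Scan x_0 ∈ {−4, ..., 4}. For each x_0, f_y(x_0, y) is a polynomial in y; find its integer roots y ∈ {−4, ..., 4}, then test f_x and f at those candidates.
  x = -4: f_y(-4, y) = -6*y**2 - 42*y - 35; no integer root y with |y| ≤ 4.
  x = -3: f_y(-3, y) = -6*y**2 - 38*y - 36; no integer root y with |y| ≤ 4.
  x = -2: f_y(-2, y) = -6*y**2 - 34*y - 35; no integer root y with |y| ≤ 4.
  x = -1: f_y(-1, y) = -6*y**2 - 30*y - 32; no integer root y with |y| ≤ 4.
  x = 0: f_y(0, y) = -6*y**2 - 26*y - 27; no integer root y with |y| ≤ 4.
  x = 1: f_y(1, y) = -6*y**2 - 22*y - 20; vanishes at y ∈ {-2}. (1, -2): f_x = 0, f = 0 — SINGULAR.
  x = 2: f_y(2, y) = -6*y**2 - 18*y - 11; no integer root y with |y| ≤ 4.
  x = 3: f_y(3, y) = -6*y**2 - 14*y; vanishes at y ∈ {0}. (3, 0): f_x = -8 ≠ 0.
  x = 4: f_y(4, y) = -6*y**2 - 10*y + 13; no integer root y with |y| ≤ 4.
Only singular point on the grid: (1, -2).
Classify: substitute x = 1 + u, y = -2 + v and expand: f = -2*u**3 + u**2*v + 2*u*v**2 - 2*v**3 + v**2.
No constant or linear terms (consistent with a singular point). Quadratic part: v**2. Cubic part: -2*u**3 + u**2*v + 2*u*v**2 - 2*v**3.
The quadratic part v**2 is a perfect square, so there is a single (double) tangent line v = 0, i.e. y = -2. Restricting the cubic part to that line (v = 0) leaves -2*u**3 ≠ 0, so f is not divisible by v and the branch is v² ≈ 2*u**3 to lowest order — this is a cusp.
Classification: cusp.


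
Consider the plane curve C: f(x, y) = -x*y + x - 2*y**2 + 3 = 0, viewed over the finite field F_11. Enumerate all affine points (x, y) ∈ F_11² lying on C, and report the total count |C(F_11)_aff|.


Affine F_11-points: {(1, 8), (2, 5), (5, 4), (5, 10), (6, 2), (6, 6), (8, 0), (8, 7), (9, 3), (9, 9)}; count = 10.

For each of the 121 pairs (x, y) ∈ F_11², evaluate f(x, y) mod 11. Record the zeros.
  x = 0: [0↦3, 1↦1, 2↦6, 3↦7, 4↦4, 5↦8, 6↦8, 7↦4, 8↦7, 9↦6, 10↦1]  zeros at y ∈ ∅
  x = 1: [0↦4, 1↦1, 2↦5, 3↦5, 4↦1, 5↦4, 6↦3, 7↦9, 8↦0, 9↦9, 10↦3]  zeros at y ∈ {8}
  x = 2: [0↦5, 1↦1, 2↦4, 3↦3, 4↦9, 5↦0, 6↦9, 7↦3, 8↦4, 9↦1, 10↦5]  zeros at y ∈ {5}
  x = 3: [0↦6, 1↦1, 2↦3, 3↦1, 4↦6, 5↦7, 6↦4, 7↦8, 8↦8, 9↦4, 10↦7]  zeros at y ∈ ∅
  x = 4: [0↦7, 1↦1, 2↦2, 3↦10, 4↦3, 5↦3, 6↦10, 7↦2, 8↦1, 9↦7, 10↦9]  zeros at y ∈ ∅
  x = 5: [0↦8, 1↦1, 2↦1, 3↦8, 4↦0, 5↦10, 6↦5, 7↦7, 8↦5, 9↦10, 10↦0]  zeros at y ∈ {4, 10}
  x = 6: [0↦9, 1↦1, 2↦0, 3↦6, 4↦8, 5↦6, 6↦0, 7↦1, 8↦9, 9↦2, 10↦2]  zeros at y ∈ {2, 6}
  x = 7: [0↦10, 1↦1, 2↦10, 3↦4, 4↦5, 5↦2, 6↦6, 7↦6, 8↦2, 9↦5, 10↦4]  zeros at y ∈ ∅
  x = 8: [0↦0, 1↦1, 2↦9, 3↦2, 4↦2, 5↦9, 6↦1, 7↦0, 8↦6, 9↦8, 10↦6]  zeros at y ∈ {0, 7}
  x = 9: [0↦1, 1↦1, 2↦8, 3↦0, 4↦10, 5↦5, 6↦7, 7↦5, 8↦10, 9↦0, 10↦8]  zeros at y ∈ {3, 9}
  x = 10: [0↦2, 1↦1, 2↦7, 3↦9, 4↦7, 5↦1, 6↦2, 7↦10, 8↦3, 9↦3, 10↦10]  zeros at y ∈ ∅
Collecting zeros: affine points = {(1, 8), (2, 5), (5, 4), (5, 10), (6, 2), (6, 6), (8, 0), (8, 7), (9, 3), (9, 9)}.
Total count |C(F_11)_aff| = 10.


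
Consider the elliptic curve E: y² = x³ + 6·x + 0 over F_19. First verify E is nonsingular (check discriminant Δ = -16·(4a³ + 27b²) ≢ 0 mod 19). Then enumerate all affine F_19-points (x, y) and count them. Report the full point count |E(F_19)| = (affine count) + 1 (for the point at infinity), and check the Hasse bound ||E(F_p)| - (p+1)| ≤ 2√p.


Affine points = {(0, 0), (1, 8), (1, 11), (2, 1), (2, 18), (3, 8), (3, 11), (6, 9), (6, 10), (7, 9), (7, 10), (8, 3), (8, 16), (9, 2), (9, 17), (14, 4), (14, 15), (15, 8), (15, 11)}; affine count = 19; |E(F_19)| = 20.

Discriminant check: Δ ∝ 4a³ + 27b² = 4·6³ + 27·0² = 4·216 + 27·0 ≡ 9 (mod 19). Nonzero ⇒ E is nonsingular.
For each x ∈ F_19, compute rhs = x³ + 6·x + 0 mod 19, then count y ∈ F_19 with y² ≡ rhs.
  x = 0: rhs = 0, matching y values: 0 (1 points).
  x = 1: rhs = 7, matching y values: 8, 11 (2 points).
  x = 2: rhs = 1, matching y values: 1, 18 (2 points).
  x = 3: rhs = 7, matching y values: 8, 11 (2 points).
  x = 4: rhs = 12, matching y values: none (0 points).
  x = 5: rhs = 3, matching y values: none (0 points).
  x = 6: rhs = 5, matching y values: 9, 10 (2 points).
  x = 7: rhs = 5, matching y values: 9, 10 (2 points).
  x = 8: rhs = 9, matching y values: 3, 16 (2 points).
  x = 9: rhs = 4, matching y values: 2, 17 (2 points).
  x = 10: rhs = 15, matching y values: none (0 points).
  x = 11: rhs = 10, matching y values: none (0 points).
  x = 12: rhs = 14, matching y values: none (0 points).
  x = 13: rhs = 14, matching y values: none (0 points).
  x = 14: rhs = 16, matching y values: 4, 15 (2 points).
  x = 15: rhs = 7, matching y values: 8, 11 (2 points).
  x = 16: rhs = 12, matching y values: none (0 points).
  x = 17: rhs = 18, matching y values: none (0 points).
  x = 18: rhs = 12, matching y values: none (0 points).
Total affine count: 19.
Full point count |E(F_19)| = 19 + 1 = 20.
Hasse bound: |20 − (19+1)| = |0| = 0 ≤ 2√19 ≈ 8.7178 ✓.


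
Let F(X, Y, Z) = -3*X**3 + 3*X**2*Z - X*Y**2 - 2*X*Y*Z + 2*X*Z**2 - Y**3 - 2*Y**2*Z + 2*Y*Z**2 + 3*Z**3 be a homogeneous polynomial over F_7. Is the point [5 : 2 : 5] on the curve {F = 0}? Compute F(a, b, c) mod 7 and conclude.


F(5,2,5) ≡ 4 (mod 7); P is NOT on the curve.

Evaluate F(5, 2, 5) term-by-term (mod 7).
  -3*X**3 ↦ -3·125·1·1 = -375
  3*X**2*Z ↦ 3·25·1·5 = 375
  -X*Y**2 ↦ -1·5·4·1 = -20
  -2*X*Y*Z ↦ -2·5·2·5 = -100
  2*X*Z**2 ↦ 2·5·1·25 = 250
  -Y**3 ↦ -1·1·8·1 = -8
  -2*Y**2*Z ↦ -2·1·4·5 = -40
  2*Y*Z**2 ↦ 2·1·2·25 = 100
  3*Z**3 ↦ 3·1·1·125 = 375
Sum: F(5, 2, 5) = (-375) + (375) + (-20) + (-100) + (250) + (-8) + (-40) + (100) + (375) = 557.
Reducing mod 7: 557 ≡ 4 (mod 7).
Since F(a, b, c) ≡ 4 ≠ 0 (mod 7), P does NOT lie on the curve.


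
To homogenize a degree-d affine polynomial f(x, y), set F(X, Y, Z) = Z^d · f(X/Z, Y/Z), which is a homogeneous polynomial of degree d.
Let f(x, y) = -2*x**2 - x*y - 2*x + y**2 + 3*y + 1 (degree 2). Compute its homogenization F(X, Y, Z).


F(X, Y, Z) = -2*X**2 - X*Y - 2*X*Z + Y**2 + 3*Y*Z + Z**2

deg(f) = 2.
Substitute x = X/Z, y = Y/Z into f, then multiply by Z^2.
  monomial -2·x^2·y^0 ↦ -2·X^2·Y^0·Z^0.
  monomial -1·x^1·y^1 ↦ -1·X^1·Y^1·Z^0.
  monomial -2·x^1·y^0 ↦ -2·X^1·Y^0·Z^1.
  monomial 1·x^0·y^2 ↦ 1·X^0·Y^2·Z^0.
  monomial 3·x^0·y^1 ↦ 3·X^0·Y^1·Z^1.
  monomial 1·x^0·y^0 ↦ 1·X^0·Y^0·Z^2.
Collecting: F(X, Y, Z) = -2*X**2 - X*Y - 2*X*Z + Y**2 + 3*Y*Z + Z**2.


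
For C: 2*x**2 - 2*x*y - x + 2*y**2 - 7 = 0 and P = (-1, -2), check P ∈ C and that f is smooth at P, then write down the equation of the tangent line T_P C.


Tangent line at P: -x - 6*y - 13 = 0.

Step 1: f(-1, -2) = 0, so P lies on C.
Step 2: partial derivatives
  f_x(x, y) = 4*x - 2*y - 1, f_y(x, y) = -2*x + 4*y.
  f_x(P) = -1, f_y(P) = -6 (gradient nonzero, so P is smooth).
Step 3: tangent line at P: -1·(x − -1) + -6·(y − -2) = 0.
Expanding: -x - 6*y - 13 = 0.


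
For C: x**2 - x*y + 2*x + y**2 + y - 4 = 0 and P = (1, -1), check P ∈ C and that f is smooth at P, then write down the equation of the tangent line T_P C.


Tangent line at P: 5*x - 2*y - 7 = 0.

Step 1: f(1, -1) = 0, so P lies on C.
Step 2: partial derivatives
  f_x(x, y) = 2*x - y + 2, f_y(x, y) = -x + 2*y + 1.
  f_x(P) = 5, f_y(P) = -2 (gradient nonzero, so P is smooth).
Step 3: tangent line at P: 5·(x − 1) + -2·(y − -1) = 0.
Expanding: 5*x - 2*y - 7 = 0.


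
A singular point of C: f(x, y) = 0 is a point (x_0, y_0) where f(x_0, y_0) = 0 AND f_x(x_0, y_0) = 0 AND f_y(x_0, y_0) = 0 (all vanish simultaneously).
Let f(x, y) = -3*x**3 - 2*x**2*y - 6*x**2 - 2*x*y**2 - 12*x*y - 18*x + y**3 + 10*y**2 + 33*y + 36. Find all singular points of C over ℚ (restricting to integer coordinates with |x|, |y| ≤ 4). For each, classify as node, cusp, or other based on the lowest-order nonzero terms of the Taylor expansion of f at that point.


Singular points: {(0, -3)}; classification: cusp.

Compute partial derivatives:
  f_x = -9*x**2 - 4*x*y - 12*x - 2*y**2 - 12*y - 18.
  f_y = -2*x**2 - 4*x*y - 12*x + 3*y**2 + 20*y + 33.
Scan x_0 ∈ {−4, ..., 4}. For each x_0, f_y(x_0, y) is a polynomial in y; find its integer roots y ∈ {−4, ..., 4}, then test f_x and f at those candidates.
  x = -4: f_y(-4, y) = 3*y**2 + 36*y + 49; no integer root y with |y| ≤ 4.
  x = -3: f_y(-3, y) = 3*y**2 + 32*y + 51; no integer root y with |y| ≤ 4.
  x = -2: f_y(-2, y) = 3*y**2 + 28*y + 49; no integer root y with |y| ≤ 4.
  x = -1: f_y(-1, y) = 3*y**2 + 24*y + 43; no integer root y with |y| ≤ 4.
  x = 0: f_y(0, y) = 3*y**2 + 20*y + 33; vanishes at y ∈ {-3}. (0, -3): f_x = 0, f = 0 — SINGULAR.
  x = 1: f_y(1, y) = 3*y**2 + 16*y + 19; no integer root y with |y| ≤ 4.
  x = 2: f_y(2, y) = 3*y**2 + 12*y + 1; no integer root y with |y| ≤ 4.
  x = 3: f_y(3, y) = 3*y**2 + 8*y - 21; no integer root y with |y| ≤ 4.
  x = 4: f_y(4, y) = 3*y**2 + 4*y - 47; no integer root y with |y| ≤ 4.
Only singular point on the grid: (0, -3).
Classify: substitute x = 0 + u, y = -3 + v and expand: f = -3*u**3 - 2*u**2*v - 2*u*v**2 + v**3 + v**2.
No constant or linear terms (consistent with a singular point). Quadratic part: v**2. Cubic part: -3*u**3 - 2*u**2*v - 2*u*v**2 + v**3.
The quadratic part v**2 is a perfect square, so there is a single (double) tangent line v = 0, i.e. y = -3. Restricting the cubic part to that line (v = 0) leaves -3*u**3 ≠ 0, so f is not divisible by v and the branch is v² ≈ 3*u**3 to lowest order — this is a cusp.
Classification: cusp.


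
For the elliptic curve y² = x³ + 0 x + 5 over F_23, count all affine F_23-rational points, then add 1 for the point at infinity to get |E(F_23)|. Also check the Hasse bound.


Affine points = {(1, 11), (1, 12), (2, 6), (2, 17), (3, 3), (3, 20), (4, 0), (7, 7), (7, 16), (10, 4), (10, 19), (11, 5), (11, 18), (12, 10), (12, 13), (14, 9), (14, 14), (18, 8), (18, 15), (20, 1), (20, 22), (22, 2), (22, 21)}; affine count = 23; |E(F_23)| = 24.

Discriminant check: Δ ∝ 4a³ + 27b² = 4·0³ + 27·5² = 4·0 + 27·25 ≡ 8 (mod 23). Nonzero ⇒ E is nonsingular.
For each x ∈ F_23, compute rhs = x³ + 0·x + 5 mod 23, then count y ∈ F_23 with y² ≡ rhs.
  x = 0: rhs = 5, matching y values: none (0 points).
  x = 1: rhs = 6, matching y values: 11, 12 (2 points).
  x = 2: rhs = 13, matching y values: 6, 17 (2 points).
  x = 3: rhs = 9, matching y values: 3, 20 (2 points).
  x = 4: rhs = 0, matching y values: 0 (1 points).
  x = 5: rhs = 15, matching y values: none (0 points).
  x = 6: rhs = 14, matching y values: none (0 points).
  x = 7: rhs = 3, matching y values: 7, 16 (2 points).
  x = 8: rhs = 11, matching y values: none (0 points).
  x = 9: rhs = 21, matching y values: none (0 points).
  x = 10: rhs = 16, matching y values: 4, 19 (2 points).
  x = 11: rhs = 2, matching y values: 5, 18 (2 points).
  x = 12: rhs = 8, matching y values: 10, 13 (2 points).
  x = 13: rhs = 17, matching y values: none (0 points).
  x = 14: rhs = 12, matching y values: 9, 14 (2 points).
  x = 15: rhs = 22, matching y values: none (0 points).
  x = 16: rhs = 7, matching y values: none (0 points).
  x = 17: rhs = 19, matching y values: none (0 points).
  x = 18: rhs = 18, matching y values: 8, 15 (2 points).
  x = 19: rhs = 10, matching y values: none (0 points).
  x = 20: rhs = 1, matching y values: 1, 22 (2 points).
  x = 21: rhs = 20, matching y values: none (0 points).
  x = 22: rhs = 4, matching y values: 2, 21 (2 points).
Total affine count: 23.
Full point count |E(F_23)| = 23 + 1 = 24.
Hasse bound: |24 − (23+1)| = |0| = 0 ≤ 2√23 ≈ 9.5917 ✓.
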